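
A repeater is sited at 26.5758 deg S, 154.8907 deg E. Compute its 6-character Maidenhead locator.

QG73kk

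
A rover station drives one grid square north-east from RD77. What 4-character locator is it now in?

RD88

Longitude square 7; +1 → 8.
Latitude square 7; +1 → 8.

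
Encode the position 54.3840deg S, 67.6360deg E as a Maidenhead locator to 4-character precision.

MD35

Offset from 180°W / 90°S: lon 247.64°, lat 35.62°.
Field: 247.64/20 → 12 → M, 35.62/10 → 3 → D; chars MD.
Square: 7.64/2 → 3, 5.62/1 → 5; chars 35.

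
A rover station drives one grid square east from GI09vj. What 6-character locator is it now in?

GI09wj

Longitude subsquare v = 21; +1 → 22 = w.
The latitude characters are unchanged.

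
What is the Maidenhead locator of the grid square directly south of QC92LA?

QC91lx

Latitude subsquare a = 0; −1 → -1, wraps to 23 = x, carry into square.
Latitude square 2; −1 → 1.
The longitude characters are unchanged.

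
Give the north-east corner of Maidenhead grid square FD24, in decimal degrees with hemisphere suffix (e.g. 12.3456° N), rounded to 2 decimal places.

Field F=5, D=3: +5·20° lon, +3·10° lat → SW at lon -80°, lat -60°.
Square 2, 4: +2·2° lon, +4·1° lat → SW at lon -76°, lat -56°.
Cell spans 2° lon × 1° lat. NE corner is SW corner plus one full cell.
latitude 55.00° S, longitude 74.00° W.

55.00° S, 74.00° W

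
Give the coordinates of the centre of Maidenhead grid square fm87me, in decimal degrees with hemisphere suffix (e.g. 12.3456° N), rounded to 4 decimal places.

Field F=5, M=12: +5·20° lon, +12·10° lat → SW at lon -80°, lat 30°.
Square 8, 7: +8·2° lon, +7·1° lat → SW at lon -64°, lat 37°.
Subsquare m=12, e=4: +12·0.0833333° lon, +4·0.0416667° lat → SW at lon -63°, lat 37.1667°.
Cell spans 0.0833333° lon × 0.0416667° lat. Centre is SW corner plus half of each.
latitude 37.1875° N, longitude 62.9583° W.

37.1875° N, 62.9583° W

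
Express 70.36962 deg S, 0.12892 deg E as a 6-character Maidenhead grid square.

JB09bp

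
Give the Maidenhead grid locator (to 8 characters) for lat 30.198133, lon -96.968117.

EM10me37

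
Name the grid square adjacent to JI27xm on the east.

Longitude subsquare x = 23; +1 → 24, wraps to 0 = a, carry into square.
Longitude square 2; +1 → 3.
The latitude characters are unchanged.

JI37am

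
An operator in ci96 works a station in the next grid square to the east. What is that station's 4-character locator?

DI06

Longitude square 9; +1 → 10, wraps to 0, carry into field.
Longitude field C = 2; +1 → 3 = D.
The latitude characters are unchanged.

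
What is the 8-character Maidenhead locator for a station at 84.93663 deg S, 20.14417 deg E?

KA05bb75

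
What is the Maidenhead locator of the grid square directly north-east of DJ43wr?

DJ43xs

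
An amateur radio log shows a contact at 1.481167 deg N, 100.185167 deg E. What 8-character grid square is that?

OJ01cl25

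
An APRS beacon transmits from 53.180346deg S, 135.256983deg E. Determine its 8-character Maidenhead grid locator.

Add 180° to longitude and 90° to latitude: 315.25698, 36.81965.
Field: lon ⌊315.25698/20⌋ = 15 → P; lat ⌊36.81965/10⌋ = 3 → D.
Square: lon ⌊15.25698/2⌋ = 7; lat ⌊6.81965/1⌋ = 6.
Subsquare: lon ⌊1.25698/0.0833333⌋ = 15 → p; lat ⌊0.81965/0.0416667⌋ = 19 → t.
Extended square: lon ⌊0.00698/0.00833333⌋ = 0; lat ⌊0.02799/0.00416667⌋ = 6.

PD76pt06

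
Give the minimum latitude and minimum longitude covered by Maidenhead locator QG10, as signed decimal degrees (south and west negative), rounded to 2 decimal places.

-30.00, 142.00

Field Q=16, G=6: +16·20° lon, +6·10° lat → SW at lon 140°, lat -30°.
Square 1, 0: +1·2° lon, +0·1° lat → SW at lon 142°, lat -30°.
latitude -30.00, longitude 142.00.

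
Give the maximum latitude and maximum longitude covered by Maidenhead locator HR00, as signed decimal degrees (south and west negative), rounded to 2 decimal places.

81.00, -38.00

Field H=7, R=17: +7·20° lon, +17·10° lat → SW at lon -40°, lat 80°.
Square 0, 0: +0·2° lon, +0·1° lat → SW at lon -40°, lat 80°.
Cell spans 2° lon × 1° lat. NE corner is SW corner plus one full cell.
latitude 81.00, longitude -38.00.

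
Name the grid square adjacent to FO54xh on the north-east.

Longitude subsquare x = 23; +1 → 24, wraps to 0 = a, carry into square.
Longitude square 5; +1 → 6.
Latitude subsquare h = 7; +1 → 8 = i.

FO64ai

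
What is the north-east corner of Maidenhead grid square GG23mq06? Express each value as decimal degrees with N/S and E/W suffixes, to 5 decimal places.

26.30417° S, 54.99167° W

Field G=6, G=6: +6·20° lon, +6·10° lat → SW at lon -60°, lat -30°.
Square 2, 3: +2·2° lon, +3·1° lat → SW at lon -56°, lat -27°.
Subsquare m=12, q=16: +12·0.0833333° lon, +16·0.0416667° lat → SW at lon -55°, lat -26.3333°.
Extended square 0, 6: +0·0.00833333° lon, +6·0.00416667° lat → SW at lon -55°, lat -26.3083°.
Cell spans 0.00833333° lon × 0.00416667° lat. NE corner is SW corner plus one full cell.
latitude 26.30417° S, longitude 54.99167° W.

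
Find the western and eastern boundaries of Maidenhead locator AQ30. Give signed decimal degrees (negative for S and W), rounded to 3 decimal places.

-174.000, -172.000

Field A=0, Q=16: +0·20° lon, +16·10° lat → SW at lon -180°, lat 70°.
Square 3, 0: +3·2° lon, +0·1° lat → SW at lon -174°, lat 70°.
Cell spans 2° lon × 1° lat.
west -174.000, east -172.000.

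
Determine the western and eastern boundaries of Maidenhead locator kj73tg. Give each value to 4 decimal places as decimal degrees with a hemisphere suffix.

35.5833° E, 35.6667° E

Field K=10, J=9: +10·20° lon, +9·10° lat → SW at lon 20°, lat 0°.
Square 7, 3: +7·2° lon, +3·1° lat → SW at lon 34°, lat 3°.
Subsquare t=19, g=6: +19·0.0833333° lon, +6·0.0416667° lat → SW at lon 35.5833°, lat 3.25°.
Cell spans 0.0833333° lon × 0.0416667° lat.
west 35.5833° E, east 35.6667° E.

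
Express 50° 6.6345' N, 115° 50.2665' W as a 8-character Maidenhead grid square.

DO20bc96

Shift to the Maidenhead origin (180°W, 90°S): lon 64.16223, lat 140.11057.
Field (20°×10°, letters A–R): lon ⌊64.16223/20⌋ = 3 → D; lat ⌊140.11057/10⌋ = 14 → O.
Square (2°×1°, digits 0–9): lon ⌊4.16223/2⌋ = 2; lat ⌊0.11057/1⌋ = 0.
Subsquare (5′×2.5′, letters a–x): lon ⌊0.16223/0.0833333⌋ = 1 → b; lat ⌊0.11057/0.0416667⌋ = 2 → c.
Extended square (30″×15″, digits 0–9): lon ⌊0.07889/0.00833333⌋ = 9; lat ⌊0.02724/0.00416667⌋ = 6.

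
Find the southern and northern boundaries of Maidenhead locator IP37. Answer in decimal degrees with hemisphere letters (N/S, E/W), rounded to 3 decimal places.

67.000° N, 68.000° N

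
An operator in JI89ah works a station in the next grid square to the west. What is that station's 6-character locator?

JI79xh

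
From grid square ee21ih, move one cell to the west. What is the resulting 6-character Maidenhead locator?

EE21hh

Longitude subsquare i = 8; −1 → 7 = h.
The latitude characters are unchanged.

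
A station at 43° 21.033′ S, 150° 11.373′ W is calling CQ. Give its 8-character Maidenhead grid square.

BE46vp75

Shift to the Maidenhead origin (180°W, 90°S): lon 29.81045, lat 46.64945.
Field: 29.81045/20 → 1 → B, 46.64945/10 → 4 → E; chars BE.
Square: 9.81045/2 → 4, 6.64945/1 → 6; chars 46.
Subsquare: 1.81045/0.0833333 → 21 → v, 0.64945/0.0416667 → 15 → p; chars vp.
Extended square: 0.06045/0.00833333 → 7, 0.02445/0.00416667 → 5; chars 75.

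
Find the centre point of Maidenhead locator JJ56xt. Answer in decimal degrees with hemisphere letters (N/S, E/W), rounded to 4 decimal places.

6.8125° N, 11.9583° E

Field J=9, J=9: +9·20° lon, +9·10° lat → SW at lon 0°, lat 0°.
Square 5, 6: +5·2° lon, +6·1° lat → SW at lon 10°, lat 6°.
Subsquare x=23, t=19: +23·0.0833333° lon, +19·0.0416667° lat → SW at lon 11.9167°, lat 6.79167°.
Cell spans 0.0833333° lon × 0.0416667° lat. Centre is SW corner plus half of each.
latitude 6.8125° N, longitude 11.9583° E.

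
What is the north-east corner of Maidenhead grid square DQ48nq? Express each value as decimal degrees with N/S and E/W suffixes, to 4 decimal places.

78.7083° N, 110.8333° W

Field D=3, Q=16: +3·20° lon, +16·10° lat → SW at lon -120°, lat 70°.
Square 4, 8: +4·2° lon, +8·1° lat → SW at lon -112°, lat 78°.
Subsquare n=13, q=16: +13·0.0833333° lon, +16·0.0416667° lat → SW at lon -110.917°, lat 78.6667°.
Cell spans 0.0833333° lon × 0.0416667° lat. NE corner is SW corner plus one full cell.
latitude 78.7083° N, longitude 110.8333° W.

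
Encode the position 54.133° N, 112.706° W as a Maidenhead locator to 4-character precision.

Shift to the Maidenhead origin (180°W, 90°S): lon 67.29, lat 144.13.
Field: lon ⌊67.29/20⌋ = 3 → D; lat ⌊144.13/10⌋ = 14 → O.
Square: lon ⌊7.29/2⌋ = 3; lat ⌊4.13/1⌋ = 4.

DO34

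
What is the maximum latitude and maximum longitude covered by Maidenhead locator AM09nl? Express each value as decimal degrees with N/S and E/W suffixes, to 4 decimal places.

39.5000° N, 178.8333° W

Field A=0, M=12: +0·20° lon, +12·10° lat → SW at lon -180°, lat 30°.
Square 0, 9: +0·2° lon, +9·1° lat → SW at lon -180°, lat 39°.
Subsquare n=13, l=11: +13·0.0833333° lon, +11·0.0416667° lat → SW at lon -178.917°, lat 39.4583°.
Cell spans 0.0833333° lon × 0.0416667° lat. NE corner is SW corner plus one full cell.
latitude 39.5000° N, longitude 178.8333° W.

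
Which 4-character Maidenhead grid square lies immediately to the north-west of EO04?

Longitude square 0; −1 → -1, wraps to 9, carry into field.
Longitude field E = 4; −1 → 3 = D.
Latitude square 4; +1 → 5.

DO95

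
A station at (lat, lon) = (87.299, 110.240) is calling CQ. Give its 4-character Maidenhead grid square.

OR57

Add 180° to longitude and 90° to latitude: 290.24, 177.30.
Field: lon ⌊290.24/20⌋ = 14 → O; lat ⌊177.30/10⌋ = 17 → R.
Square: lon ⌊10.24/2⌋ = 5; lat ⌊7.30/1⌋ = 7.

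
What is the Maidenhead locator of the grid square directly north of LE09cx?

LF00ca

Latitude subsquare x = 23; +1 → 24, wraps to 0 = a, carry into square.
Latitude square 9; +1 → 10, wraps to 0, carry into field.
Latitude field E = 4; +1 → 5 = F.
The longitude characters are unchanged.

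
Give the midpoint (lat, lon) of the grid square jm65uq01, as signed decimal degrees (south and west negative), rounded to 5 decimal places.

Field J=9, M=12: +9·20° lon, +12·10° lat → SW at lon 0°, lat 30°.
Square 6, 5: +6·2° lon, +5·1° lat → SW at lon 12°, lat 35°.
Subsquare u=20, q=16: +20·0.0833333° lon, +16·0.0416667° lat → SW at lon 13.6667°, lat 35.6667°.
Extended square 0, 1: +0·0.00833333° lon, +1·0.00416667° lat → SW at lon 13.6667°, lat 35.6708°.
Cell spans 0.00833333° lon × 0.00416667° lat. Centre is SW corner plus half of each.
latitude 35.67292, longitude 13.67083.

35.67292, 13.67083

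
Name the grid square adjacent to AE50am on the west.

Longitude subsquare a = 0; −1 → -1, wraps to 23 = x, carry into square.
Longitude square 5; −1 → 4.
The latitude characters are unchanged.

AE40xm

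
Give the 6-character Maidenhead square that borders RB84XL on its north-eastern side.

RB94am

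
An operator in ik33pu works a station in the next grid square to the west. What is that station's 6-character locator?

IK33ou

Longitude subsquare p = 15; −1 → 14 = o.
The latitude characters are unchanged.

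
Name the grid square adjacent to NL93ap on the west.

NL83xp

Longitude subsquare a = 0; −1 → -1, wraps to 23 = x, carry into square.
Longitude square 9; −1 → 8.
The latitude characters are unchanged.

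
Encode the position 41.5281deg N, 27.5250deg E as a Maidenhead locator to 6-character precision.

KN31sm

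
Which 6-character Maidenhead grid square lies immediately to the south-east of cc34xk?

CC44aj

Longitude subsquare x = 23; +1 → 24, wraps to 0 = a, carry into square.
Longitude square 3; +1 → 4.
Latitude subsquare k = 10; −1 → 9 = j.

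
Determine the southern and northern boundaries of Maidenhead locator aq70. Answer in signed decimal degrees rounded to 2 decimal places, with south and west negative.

70.00, 71.00

Field A=0, Q=16: +0·20° lon, +16·10° lat → SW at lon -180°, lat 70°.
Square 7, 0: +7·2° lon, +0·1° lat → SW at lon -166°, lat 70°.
Cell spans 2° lon × 1° lat.
south 70.00, north 71.00.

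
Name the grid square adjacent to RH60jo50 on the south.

RH60jn59

Latitude extended square 0; −1 → -1, wraps to 9, carry into subsquare.
Latitude subsquare o = 14; −1 → 13 = n.
The longitude characters are unchanged.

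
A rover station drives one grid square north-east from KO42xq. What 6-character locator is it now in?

KO52ar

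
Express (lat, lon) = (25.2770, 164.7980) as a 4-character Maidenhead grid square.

RL25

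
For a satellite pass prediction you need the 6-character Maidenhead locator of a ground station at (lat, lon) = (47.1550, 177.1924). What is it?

RN87od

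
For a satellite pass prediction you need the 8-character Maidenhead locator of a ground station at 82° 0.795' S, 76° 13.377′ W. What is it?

FA17vx36

Shift to the Maidenhead origin (180°W, 90°S): lon 103.77705, lat 7.98675.
Field (20°×10°, letters A–R): 103.77705/20 → 5 → F, 7.98675/10 → 0 → A; chars FA.
Square (2°×1°, digits 0–9): 3.77705/2 → 1, 7.98675/1 → 7; chars 17.
Subsquare (5′×2.5′, letters a–x): 1.77705/0.0833333 → 21 → v, 0.98675/0.0416667 → 23 → x; chars vx.
Extended square (30″×15″, digits 0–9): 0.02705/0.00833333 → 3, 0.02842/0.00416667 → 6; chars 36.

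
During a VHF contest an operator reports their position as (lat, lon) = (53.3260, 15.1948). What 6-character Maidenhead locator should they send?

Offset from 180°W / 90°S: lon 195.1948°, lat 143.3260°.
Field: lon ⌊195.1948/20⌋ = 9 → J; lat ⌊143.3260/10⌋ = 14 → O.
Square: lon ⌊15.1948/2⌋ = 7; lat ⌊3.3260/1⌋ = 3.
Subsquare: lon ⌊1.1948/0.0833333⌋ = 14 → o; lat ⌊0.3260/0.0416667⌋ = 7 → h.

JO73oh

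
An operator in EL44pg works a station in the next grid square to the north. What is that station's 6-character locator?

EL44ph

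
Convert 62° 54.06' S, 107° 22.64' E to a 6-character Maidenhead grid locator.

OC37qc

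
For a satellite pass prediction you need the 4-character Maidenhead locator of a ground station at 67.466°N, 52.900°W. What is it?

GP37

Shift to the Maidenhead origin (180°W, 90°S): lon 127.10, lat 157.47.
Field (20°×10°, letters A–R): lon ⌊127.10/20⌋ = 6 → G; lat ⌊157.47/10⌋ = 15 → P.
Square (2°×1°, digits 0–9): lon ⌊7.10/2⌋ = 3; lat ⌊7.47/1⌋ = 7.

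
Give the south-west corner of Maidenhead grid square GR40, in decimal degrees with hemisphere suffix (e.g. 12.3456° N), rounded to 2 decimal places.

Field G=6, R=17: +6·20° lon, +17·10° lat → SW at lon -60°, lat 80°.
Square 4, 0: +4·2° lon, +0·1° lat → SW at lon -52°, lat 80°.
latitude 80.00° N, longitude 52.00° W.

80.00° N, 52.00° W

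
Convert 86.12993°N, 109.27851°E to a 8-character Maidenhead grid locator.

OR46pd31

Offset from 180°W / 90°S: lon 289.27851°, lat 176.12993°.
Field (20°×10°, letters A–R): lon ⌊289.27851/20⌋ = 14 → O; lat ⌊176.12993/10⌋ = 17 → R.
Square (2°×1°, digits 0–9): lon ⌊9.27851/2⌋ = 4; lat ⌊6.12993/1⌋ = 6.
Subsquare (5′×2.5′, letters a–x): lon ⌊1.27851/0.0833333⌋ = 15 → p; lat ⌊0.12993/0.0416667⌋ = 3 → d.
Extended square (30″×15″, digits 0–9): lon ⌊0.02851/0.00833333⌋ = 3; lat ⌊0.00493/0.00416667⌋ = 1.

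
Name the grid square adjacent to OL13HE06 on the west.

OL13ge96

Longitude extended square 0; −1 → -1, wraps to 9, carry into subsquare.
Longitude subsquare h = 7; −1 → 6 = g.
The latitude characters are unchanged.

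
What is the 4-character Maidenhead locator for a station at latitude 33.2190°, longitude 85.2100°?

Shift to the Maidenhead origin (180°W, 90°S): lon 265.21, lat 123.22.
Field: lon ⌊265.21/20⌋ = 13 → N; lat ⌊123.22/10⌋ = 12 → M.
Square: lon ⌊5.21/2⌋ = 2; lat ⌊3.22/1⌋ = 3.

NM23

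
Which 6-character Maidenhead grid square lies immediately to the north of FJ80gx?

FJ81ga

Latitude subsquare x = 23; +1 → 24, wraps to 0 = a, carry into square.
Latitude square 0; +1 → 1.
The longitude characters are unchanged.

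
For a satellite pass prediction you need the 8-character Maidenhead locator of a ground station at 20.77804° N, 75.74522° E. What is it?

Offset from 180°W / 90°S: lon 255.74522°, lat 110.77804°.
Field: 255.74522/20 → 12 → M, 110.77804/10 → 11 → L; chars ML.
Square: 15.74522/2 → 7, 0.77804/1 → 0; chars 70.
Subsquare: 1.74522/0.0833333 → 20 → u, 0.77804/0.0416667 → 18 → s; chars us.
Extended square: 0.07855/0.00833333 → 9, 0.02804/0.00416667 → 6; chars 96.

ML70us96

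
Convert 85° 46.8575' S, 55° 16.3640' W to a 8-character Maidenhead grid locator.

GA24if72

Offset from 180°W / 90°S: lon 124.72727°, lat 4.21904°.
Field: 124.72727/20 → 6 → G, 4.21904/10 → 0 → A; chars GA.
Square: 4.72727/2 → 2, 4.21904/1 → 4; chars 24.
Subsquare: 0.72727/0.0833333 → 8 → i, 0.21904/0.0416667 → 5 → f; chars if.
Extended square: 0.06060/0.00833333 → 7, 0.01071/0.00416667 → 2; chars 72.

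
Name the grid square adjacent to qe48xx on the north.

Latitude subsquare x = 23; +1 → 24, wraps to 0 = a, carry into square.
Latitude square 8; +1 → 9.
The longitude characters are unchanged.

QE49xa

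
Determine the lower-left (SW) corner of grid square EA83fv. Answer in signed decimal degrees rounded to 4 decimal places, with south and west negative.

Field E=4, A=0: +4·20° lon, +0·10° lat → SW at lon -100°, lat -90°.
Square 8, 3: +8·2° lon, +3·1° lat → SW at lon -84°, lat -87°.
Subsquare f=5, v=21: +5·0.0833333° lon, +21·0.0416667° lat → SW at lon -83.5833°, lat -86.125°.
latitude -86.1250, longitude -83.5833.

-86.1250, -83.5833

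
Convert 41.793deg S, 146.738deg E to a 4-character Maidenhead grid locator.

QE38

Shift to the Maidenhead origin (180°W, 90°S): lon 326.74, lat 48.21.
Field: 326.74/20 → 16 → Q, 48.21/10 → 4 → E; chars QE.
Square: 6.74/2 → 3, 8.21/1 → 8; chars 38.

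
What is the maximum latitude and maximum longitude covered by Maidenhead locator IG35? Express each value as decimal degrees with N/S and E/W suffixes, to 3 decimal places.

24.000° S, 12.000° W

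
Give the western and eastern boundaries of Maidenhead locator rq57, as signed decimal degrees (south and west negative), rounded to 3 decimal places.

Field R=17, Q=16: +17·20° lon, +16·10° lat → SW at lon 160°, lat 70°.
Square 5, 7: +5·2° lon, +7·1° lat → SW at lon 170°, lat 77°.
Cell spans 2° lon × 1° lat.
west 170.000, east 172.000.

170.000, 172.000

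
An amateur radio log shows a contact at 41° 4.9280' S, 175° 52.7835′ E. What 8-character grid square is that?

RE78ww50

Add 180° to longitude and 90° to latitude: 355.87973, 48.91787.
Field: lon ⌊355.87973/20⌋ = 17 → R; lat ⌊48.91787/10⌋ = 4 → E.
Square: lon ⌊15.87973/2⌋ = 7; lat ⌊8.91787/1⌋ = 8.
Subsquare: lon ⌊1.87973/0.0833333⌋ = 22 → w; lat ⌊0.91787/0.0416667⌋ = 22 → w.
Extended square: lon ⌊0.04639/0.00833333⌋ = 5; lat ⌊0.00120/0.00416667⌋ = 0.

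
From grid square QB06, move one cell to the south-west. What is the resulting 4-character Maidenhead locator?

Longitude square 0; −1 → -1, wraps to 9, carry into field.
Longitude field Q = 16; −1 → 15 = P.
Latitude square 6; −1 → 5.

PB95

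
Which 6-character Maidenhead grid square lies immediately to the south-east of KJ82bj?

KJ82ci

Longitude subsquare b = 1; +1 → 2 = c.
Latitude subsquare j = 9; −1 → 8 = i.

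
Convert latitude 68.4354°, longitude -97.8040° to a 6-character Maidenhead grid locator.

Add 180° to longitude and 90° to latitude: 82.1960, 158.4354.
Field: lon ⌊82.1960/20⌋ = 4 → E; lat ⌊158.4354/10⌋ = 15 → P.
Square: lon ⌊2.1960/2⌋ = 1; lat ⌊8.4354/1⌋ = 8.
Subsquare: lon ⌊0.1960/0.0833333⌋ = 2 → c; lat ⌊0.4354/0.0416667⌋ = 10 → k.

EP18ck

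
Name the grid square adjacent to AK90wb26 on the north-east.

AK90wb37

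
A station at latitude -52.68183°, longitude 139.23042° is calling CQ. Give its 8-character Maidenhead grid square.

Shift to the Maidenhead origin (180°W, 90°S): lon 319.23042, lat 37.31817.
Field (20°×10°, letters A–R): lon ⌊319.23042/20⌋ = 15 → P; lat ⌊37.31817/10⌋ = 3 → D.
Square (2°×1°, digits 0–9): lon ⌊19.23042/2⌋ = 9; lat ⌊7.31817/1⌋ = 7.
Subsquare (5′×2.5′, letters a–x): lon ⌊1.23042/0.0833333⌋ = 14 → o; lat ⌊0.31817/0.0416667⌋ = 7 → h.
Extended square (30″×15″, digits 0–9): lon ⌊0.06375/0.00833333⌋ = 7; lat ⌊0.02650/0.00416667⌋ = 6.

PD97oh76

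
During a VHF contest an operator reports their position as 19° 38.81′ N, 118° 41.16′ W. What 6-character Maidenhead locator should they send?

DK09pp

Offset from 180°W / 90°S: lon 61.3140°, lat 109.6468°.
Field: lon ⌊61.3140/20⌋ = 3 → D; lat ⌊109.6468/10⌋ = 10 → K.
Square: lon ⌊1.3140/2⌋ = 0; lat ⌊9.6468/1⌋ = 9.
Subsquare: lon ⌊1.3140/0.0833333⌋ = 15 → p; lat ⌊0.6468/0.0416667⌋ = 15 → p.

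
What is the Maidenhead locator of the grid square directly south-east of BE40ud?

Longitude subsquare u = 20; +1 → 21 = v.
Latitude subsquare d = 3; −1 → 2 = c.

BE40vc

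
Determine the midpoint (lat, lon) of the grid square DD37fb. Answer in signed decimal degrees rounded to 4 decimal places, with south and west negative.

-52.9375, -113.5417

Field D=3, D=3: +3·20° lon, +3·10° lat → SW at lon -120°, lat -60°.
Square 3, 7: +3·2° lon, +7·1° lat → SW at lon -114°, lat -53°.
Subsquare f=5, b=1: +5·0.0833333° lon, +1·0.0416667° lat → SW at lon -113.583°, lat -52.9583°.
Cell spans 0.0833333° lon × 0.0416667° lat. Centre is SW corner plus half of each.
latitude -52.9375, longitude -113.5417.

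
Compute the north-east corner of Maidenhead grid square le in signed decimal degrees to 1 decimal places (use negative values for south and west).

Field L=11, E=4: +11·20° lon, +4·10° lat → SW at lon 40°, lat -50°.
Cell spans 20° lon × 10° lat. NE corner is SW corner plus one full cell.
latitude -40.0, longitude 60.0.

-40.0, 60.0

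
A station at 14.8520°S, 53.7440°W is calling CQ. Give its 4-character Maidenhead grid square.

GH35

Add 180° to longitude and 90° to latitude: 126.26, 75.15.
Field: lon ⌊126.26/20⌋ = 6 → G; lat ⌊75.15/10⌋ = 7 → H.
Square: lon ⌊6.26/2⌋ = 3; lat ⌊5.15/1⌋ = 5.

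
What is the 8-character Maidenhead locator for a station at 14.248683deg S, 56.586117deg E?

Shift to the Maidenhead origin (180°W, 90°S): lon 236.58612, lat 75.75132.
Field: lon ⌊236.58612/20⌋ = 11 → L; lat ⌊75.75132/10⌋ = 7 → H.
Square: lon ⌊16.58612/2⌋ = 8; lat ⌊5.75132/1⌋ = 5.
Subsquare: lon ⌊0.58612/0.0833333⌋ = 7 → h; lat ⌊0.75132/0.0416667⌋ = 18 → s.
Extended square: lon ⌊0.00278/0.00833333⌋ = 0; lat ⌊0.00132/0.00416667⌋ = 0.

LH85hs00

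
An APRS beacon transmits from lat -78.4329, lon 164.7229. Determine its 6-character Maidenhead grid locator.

Offset from 180°W / 90°S: lon 344.7229°, lat 11.5671°.
Field (20°×10°, letters A–R): 344.7229/20 → 17 → R, 11.5671/10 → 1 → B; chars RB.
Square (2°×1°, digits 0–9): 4.7229/2 → 2, 1.5671/1 → 1; chars 21.
Subsquare (5′×2.5′, letters a–x): 0.7229/0.0833333 → 8 → i, 0.5671/0.0416667 → 13 → n; chars in.

RB21in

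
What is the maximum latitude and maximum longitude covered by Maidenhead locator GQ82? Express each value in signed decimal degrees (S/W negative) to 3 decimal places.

73.000, -42.000

Field G=6, Q=16: +6·20° lon, +16·10° lat → SW at lon -60°, lat 70°.
Square 8, 2: +8·2° lon, +2·1° lat → SW at lon -44°, lat 72°.
Cell spans 2° lon × 1° lat. NE corner is SW corner plus one full cell.
latitude 73.000, longitude -42.000.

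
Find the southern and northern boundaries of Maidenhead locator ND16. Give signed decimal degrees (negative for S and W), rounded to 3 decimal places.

-54.000, -53.000

Field N=13, D=3: +13·20° lon, +3·10° lat → SW at lon 80°, lat -60°.
Square 1, 6: +1·2° lon, +6·1° lat → SW at lon 82°, lat -54°.
Cell spans 2° lon × 1° lat.
south -54.000, north -53.000.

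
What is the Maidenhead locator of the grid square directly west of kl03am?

JL93xm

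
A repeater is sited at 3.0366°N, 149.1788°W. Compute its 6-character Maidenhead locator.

Add 180° to longitude and 90° to latitude: 30.8212, 93.0366.
Field: 30.8212/20 → 1 → B, 93.0366/10 → 9 → J; chars BJ.
Square: 10.8212/2 → 5, 3.0366/1 → 3; chars 53.
Subsquare: 0.8212/0.0833333 → 9 → j, 0.0366/0.0416667 → 0 → a; chars ja.

BJ53ja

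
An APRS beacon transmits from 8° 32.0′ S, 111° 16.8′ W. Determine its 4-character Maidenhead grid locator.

DI41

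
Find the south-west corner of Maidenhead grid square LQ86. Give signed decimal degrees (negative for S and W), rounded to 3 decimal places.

76.000, 56.000

Field L=11, Q=16: +11·20° lon, +16·10° lat → SW at lon 40°, lat 70°.
Square 8, 6: +8·2° lon, +6·1° lat → SW at lon 56°, lat 76°.
latitude 76.000, longitude 56.000.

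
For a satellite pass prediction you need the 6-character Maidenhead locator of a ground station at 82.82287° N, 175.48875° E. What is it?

Shift to the Maidenhead origin (180°W, 90°S): lon 355.4887, lat 172.8229.
Field (20°×10°, letters A–R): lon ⌊355.4887/20⌋ = 17 → R; lat ⌊172.8229/10⌋ = 17 → R.
Square (2°×1°, digits 0–9): lon ⌊15.4887/2⌋ = 7; lat ⌊2.8229/1⌋ = 2.
Subsquare (5′×2.5′, letters a–x): lon ⌊1.4887/0.0833333⌋ = 17 → r; lat ⌊0.8229/0.0416667⌋ = 19 → t.

RR72rt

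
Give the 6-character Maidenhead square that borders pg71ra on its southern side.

PG70rx

Latitude subsquare a = 0; −1 → -1, wraps to 23 = x, carry into square.
Latitude square 1; −1 → 0.
The longitude characters are unchanged.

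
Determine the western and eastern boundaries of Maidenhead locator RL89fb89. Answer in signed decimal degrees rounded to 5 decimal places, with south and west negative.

Field R=17, L=11: +17·20° lon, +11·10° lat → SW at lon 160°, lat 20°.
Square 8, 9: +8·2° lon, +9·1° lat → SW at lon 176°, lat 29°.
Subsquare f=5, b=1: +5·0.0833333° lon, +1·0.0416667° lat → SW at lon 176.417°, lat 29.0417°.
Extended square 8, 9: +8·0.00833333° lon, +9·0.00416667° lat → SW at lon 176.483°, lat 29.0792°.
Cell spans 0.00833333° lon × 0.00416667° lat.
west 176.48333, east 176.49167.

176.48333, 176.49167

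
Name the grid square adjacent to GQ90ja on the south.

Latitude subsquare a = 0; −1 → -1, wraps to 23 = x, carry into square.
Latitude square 0; −1 → -1, wraps to 9, carry into field.
Latitude field Q = 16; −1 → 15 = P.
The longitude characters are unchanged.

GP99jx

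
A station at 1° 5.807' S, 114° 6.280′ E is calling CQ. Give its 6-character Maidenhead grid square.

OI78bv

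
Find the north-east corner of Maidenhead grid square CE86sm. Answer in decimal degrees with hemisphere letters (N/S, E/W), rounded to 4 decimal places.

43.4583° S, 122.4167° W

Field C=2, E=4: +2·20° lon, +4·10° lat → SW at lon -140°, lat -50°.
Square 8, 6: +8·2° lon, +6·1° lat → SW at lon -124°, lat -44°.
Subsquare s=18, m=12: +18·0.0833333° lon, +12·0.0416667° lat → SW at lon -122.5°, lat -43.5°.
Cell spans 0.0833333° lon × 0.0416667° lat. NE corner is SW corner plus one full cell.
latitude 43.4583° S, longitude 122.4167° W.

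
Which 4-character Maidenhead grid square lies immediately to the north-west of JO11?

JO02

Longitude square 1; −1 → 0.
Latitude square 1; +1 → 2.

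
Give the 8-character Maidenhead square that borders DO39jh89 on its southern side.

DO39jh88

Latitude extended square 9; −1 → 8.
The longitude characters are unchanged.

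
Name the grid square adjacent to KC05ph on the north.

KC05pi

Latitude subsquare h = 7; +1 → 8 = i.
The longitude characters are unchanged.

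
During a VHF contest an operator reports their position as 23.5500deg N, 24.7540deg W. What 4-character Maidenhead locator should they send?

HL73

Shift to the Maidenhead origin (180°W, 90°S): lon 155.25, lat 113.55.
Field: lon ⌊155.25/20⌋ = 7 → H; lat ⌊113.55/10⌋ = 11 → L.
Square: lon ⌊15.25/2⌋ = 7; lat ⌊3.55/1⌋ = 3.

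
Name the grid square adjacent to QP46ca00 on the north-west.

Longitude extended square 0; −1 → -1, wraps to 9, carry into subsquare.
Longitude subsquare c = 2; −1 → 1 = b.
Latitude extended square 0; +1 → 1.

QP46ba91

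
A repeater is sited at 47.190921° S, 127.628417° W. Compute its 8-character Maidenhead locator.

CE62et44

Shift to the Maidenhead origin (180°W, 90°S): lon 52.37158, lat 42.80908.
Field: 52.37158/20 → 2 → C, 42.80908/10 → 4 → E; chars CE.
Square: 12.37158/2 → 6, 2.80908/1 → 2; chars 62.
Subsquare: 0.37158/0.0833333 → 4 → e, 0.80908/0.0416667 → 19 → t; chars et.
Extended square: 0.03825/0.00833333 → 4, 0.01741/0.00416667 → 4; chars 44.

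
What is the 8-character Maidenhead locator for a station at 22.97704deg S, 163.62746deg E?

Shift to the Maidenhead origin (180°W, 90°S): lon 343.62746, lat 67.02296.
Field: lon ⌊343.62746/20⌋ = 17 → R; lat ⌊67.02296/10⌋ = 6 → G.
Square: lon ⌊3.62746/2⌋ = 1; lat ⌊7.02296/1⌋ = 7.
Subsquare: lon ⌊1.62746/0.0833333⌋ = 19 → t; lat ⌊0.02296/0.0416667⌋ = 0 → a.
Extended square: lon ⌊0.04413/0.00833333⌋ = 5; lat ⌊0.02296/0.00416667⌋ = 5.

RG17ta55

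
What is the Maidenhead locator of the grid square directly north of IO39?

Latitude square 9; +1 → 10, wraps to 0, carry into field.
Latitude field O = 14; +1 → 15 = P.
The longitude characters are unchanged.

IP30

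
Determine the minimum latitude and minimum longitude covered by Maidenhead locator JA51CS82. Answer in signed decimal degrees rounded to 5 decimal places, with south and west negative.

-88.24167, 10.23333

Field J=9, A=0: +9·20° lon, +0·10° lat → SW at lon 0°, lat -90°.
Square 5, 1: +5·2° lon, +1·1° lat → SW at lon 10°, lat -89°.
Subsquare c=2, s=18: +2·0.0833333° lon, +18·0.0416667° lat → SW at lon 10.1667°, lat -88.25°.
Extended square 8, 2: +8·0.00833333° lon, +2·0.00416667° lat → SW at lon 10.2333°, lat -88.2417°.
latitude -88.24167, longitude 10.23333.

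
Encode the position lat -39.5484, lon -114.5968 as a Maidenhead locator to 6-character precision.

DF20qk

Shift to the Maidenhead origin (180°W, 90°S): lon 65.4032, lat 50.4516.
Field: lon ⌊65.4032/20⌋ = 3 → D; lat ⌊50.4516/10⌋ = 5 → F.
Square: lon ⌊5.4032/2⌋ = 2; lat ⌊0.4516/1⌋ = 0.
Subsquare: lon ⌊1.4032/0.0833333⌋ = 16 → q; lat ⌊0.4516/0.0416667⌋ = 10 → k.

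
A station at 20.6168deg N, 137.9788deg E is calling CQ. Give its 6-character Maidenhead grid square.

Shift to the Maidenhead origin (180°W, 90°S): lon 317.9788, lat 110.6168.
Field (20°×10°, letters A–R): 317.9788/20 → 15 → P, 110.6168/10 → 11 → L; chars PL.
Square (2°×1°, digits 0–9): 17.9788/2 → 8, 0.6168/1 → 0; chars 80.
Subsquare (5′×2.5′, letters a–x): 1.9788/0.0833333 → 23 → x, 0.6168/0.0416667 → 14 → o; chars xo.

PL80xo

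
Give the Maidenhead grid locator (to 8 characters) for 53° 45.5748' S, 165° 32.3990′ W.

Add 180° to longitude and 90° to latitude: 14.46002, 36.24042.
Field: lon ⌊14.46002/20⌋ = 0 → A; lat ⌊36.24042/10⌋ = 3 → D.
Square: lon ⌊14.46002/2⌋ = 7; lat ⌊6.24042/1⌋ = 6.
Subsquare: lon ⌊0.46002/0.0833333⌋ = 5 → f; lat ⌊0.24042/0.0416667⌋ = 5 → f.
Extended square: lon ⌊0.04335/0.00833333⌋ = 5; lat ⌊0.03209/0.00416667⌋ = 7.

AD76ff57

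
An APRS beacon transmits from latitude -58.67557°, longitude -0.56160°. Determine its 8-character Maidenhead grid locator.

ID91rh27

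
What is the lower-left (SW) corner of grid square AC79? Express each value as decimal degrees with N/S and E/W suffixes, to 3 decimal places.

61.000° S, 166.000° W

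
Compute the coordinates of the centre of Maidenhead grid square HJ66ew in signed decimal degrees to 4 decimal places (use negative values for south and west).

Field H=7, J=9: +7·20° lon, +9·10° lat → SW at lon -40°, lat 0°.
Square 6, 6: +6·2° lon, +6·1° lat → SW at lon -28°, lat 6°.
Subsquare e=4, w=22: +4·0.0833333° lon, +22·0.0416667° lat → SW at lon -27.6667°, lat 6.91667°.
Cell spans 0.0833333° lon × 0.0416667° lat. Centre is SW corner plus half of each.
latitude 6.9375, longitude -27.6250.

6.9375, -27.6250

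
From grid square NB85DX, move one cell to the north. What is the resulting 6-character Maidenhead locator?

Latitude subsquare x = 23; +1 → 24, wraps to 0 = a, carry into square.
Latitude square 5; +1 → 6.
The longitude characters are unchanged.

NB86da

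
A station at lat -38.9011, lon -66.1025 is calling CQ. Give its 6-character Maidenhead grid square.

FF61wc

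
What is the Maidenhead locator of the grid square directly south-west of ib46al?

IB36xk

Longitude subsquare a = 0; −1 → -1, wraps to 23 = x, carry into square.
Longitude square 4; −1 → 3.
Latitude subsquare l = 11; −1 → 10 = k.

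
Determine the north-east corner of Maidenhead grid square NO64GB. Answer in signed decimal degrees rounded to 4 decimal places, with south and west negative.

54.0833, 92.5833

Field N=13, O=14: +13·20° lon, +14·10° lat → SW at lon 80°, lat 50°.
Square 6, 4: +6·2° lon, +4·1° lat → SW at lon 92°, lat 54°.
Subsquare g=6, b=1: +6·0.0833333° lon, +1·0.0416667° lat → SW at lon 92.5°, lat 54.0417°.
Cell spans 0.0833333° lon × 0.0416667° lat. NE corner is SW corner plus one full cell.
latitude 54.0833, longitude 92.5833.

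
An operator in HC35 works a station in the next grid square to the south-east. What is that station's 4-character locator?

Longitude square 3; +1 → 4.
Latitude square 5; −1 → 4.

HC44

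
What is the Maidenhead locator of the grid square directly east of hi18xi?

HI28ai

Longitude subsquare x = 23; +1 → 24, wraps to 0 = a, carry into square.
Longitude square 1; +1 → 2.
The latitude characters are unchanged.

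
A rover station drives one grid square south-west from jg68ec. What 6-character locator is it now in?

Longitude subsquare e = 4; −1 → 3 = d.
Latitude subsquare c = 2; −1 → 1 = b.

JG68db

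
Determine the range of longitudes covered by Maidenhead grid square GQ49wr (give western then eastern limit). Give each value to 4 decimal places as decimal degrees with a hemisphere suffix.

50.1667° W, 50.0833° W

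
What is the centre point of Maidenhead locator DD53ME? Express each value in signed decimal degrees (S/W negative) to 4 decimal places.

-56.8125, -108.9583

Field D=3, D=3: +3·20° lon, +3·10° lat → SW at lon -120°, lat -60°.
Square 5, 3: +5·2° lon, +3·1° lat → SW at lon -110°, lat -57°.
Subsquare m=12, e=4: +12·0.0833333° lon, +4·0.0416667° lat → SW at lon -109°, lat -56.8333°.
Cell spans 0.0833333° lon × 0.0416667° lat. Centre is SW corner plus half of each.
latitude -56.8125, longitude -108.9583.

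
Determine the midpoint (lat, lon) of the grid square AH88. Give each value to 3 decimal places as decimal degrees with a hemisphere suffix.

11.500° S, 163.000° W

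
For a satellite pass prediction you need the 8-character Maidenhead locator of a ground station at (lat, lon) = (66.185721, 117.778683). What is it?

OP86ve34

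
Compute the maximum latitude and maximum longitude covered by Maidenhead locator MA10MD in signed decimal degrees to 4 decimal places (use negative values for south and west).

Field M=12, A=0: +12·20° lon, +0·10° lat → SW at lon 60°, lat -90°.
Square 1, 0: +1·2° lon, +0·1° lat → SW at lon 62°, lat -90°.
Subsquare m=12, d=3: +12·0.0833333° lon, +3·0.0416667° lat → SW at lon 63°, lat -89.875°.
Cell spans 0.0833333° lon × 0.0416667° lat. NE corner is SW corner plus one full cell.
latitude -89.8333, longitude 63.0833.

-89.8333, 63.0833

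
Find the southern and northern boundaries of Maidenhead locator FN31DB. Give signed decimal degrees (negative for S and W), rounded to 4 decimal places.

Field F=5, N=13: +5·20° lon, +13·10° lat → SW at lon -80°, lat 40°.
Square 3, 1: +3·2° lon, +1·1° lat → SW at lon -74°, lat 41°.
Subsquare d=3, b=1: +3·0.0833333° lon, +1·0.0416667° lat → SW at lon -73.75°, lat 41.0417°.
Cell spans 0.0833333° lon × 0.0416667° lat.
south 41.0417, north 41.0833.

41.0417, 41.0833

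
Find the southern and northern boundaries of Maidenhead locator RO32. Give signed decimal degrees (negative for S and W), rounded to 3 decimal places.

Field R=17, O=14: +17·20° lon, +14·10° lat → SW at lon 160°, lat 50°.
Square 3, 2: +3·2° lon, +2·1° lat → SW at lon 166°, lat 52°.
Cell spans 2° lon × 1° lat.
south 52.000, north 53.000.

52.000, 53.000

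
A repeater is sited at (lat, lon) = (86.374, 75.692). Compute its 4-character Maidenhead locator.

Offset from 180°W / 90°S: lon 255.69°, lat 176.37°.
Field: lon ⌊255.69/20⌋ = 12 → M; lat ⌊176.37/10⌋ = 17 → R.
Square: lon ⌊15.69/2⌋ = 7; lat ⌊6.37/1⌋ = 6.

MR76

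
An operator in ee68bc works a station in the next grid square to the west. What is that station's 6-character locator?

Longitude subsquare b = 1; −1 → 0 = a.
The latitude characters are unchanged.

EE68ac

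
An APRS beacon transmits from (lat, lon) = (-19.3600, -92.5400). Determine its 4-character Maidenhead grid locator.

EH30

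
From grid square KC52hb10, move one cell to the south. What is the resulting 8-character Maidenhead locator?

Latitude extended square 0; −1 → -1, wraps to 9, carry into subsquare.
Latitude subsquare b = 1; −1 → 0 = a.
The longitude characters are unchanged.

KC52ha19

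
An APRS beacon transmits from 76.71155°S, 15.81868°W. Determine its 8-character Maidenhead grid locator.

Shift to the Maidenhead origin (180°W, 90°S): lon 164.18132, lat 13.28845.
Field: 164.18132/20 → 8 → I, 13.28845/10 → 1 → B; chars IB.
Square: 4.18132/2 → 2, 3.28845/1 → 3; chars 23.
Subsquare: 0.18132/0.0833333 → 2 → c, 0.28845/0.0416667 → 6 → g; chars cg.
Extended square: 0.01465/0.00833333 → 1, 0.03845/0.00416667 → 9; chars 19.

IB23cg19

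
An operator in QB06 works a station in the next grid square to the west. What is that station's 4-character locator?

Longitude square 0; −1 → -1, wraps to 9, carry into field.
Longitude field Q = 16; −1 → 15 = P.
The latitude characters are unchanged.

PB96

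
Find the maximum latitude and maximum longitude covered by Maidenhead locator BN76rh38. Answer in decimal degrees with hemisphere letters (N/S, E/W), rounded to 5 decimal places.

Field B=1, N=13: +1·20° lon, +13·10° lat → SW at lon -160°, lat 40°.
Square 7, 6: +7·2° lon, +6·1° lat → SW at lon -146°, lat 46°.
Subsquare r=17, h=7: +17·0.0833333° lon, +7·0.0416667° lat → SW at lon -144.583°, lat 46.2917°.
Extended square 3, 8: +3·0.00833333° lon, +8·0.00416667° lat → SW at lon -144.558°, lat 46.325°.
Cell spans 0.00833333° lon × 0.00416667° lat. NE corner is SW corner plus one full cell.
latitude 46.32917° N, longitude 144.55000° W.

46.32917° N, 144.55000° W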